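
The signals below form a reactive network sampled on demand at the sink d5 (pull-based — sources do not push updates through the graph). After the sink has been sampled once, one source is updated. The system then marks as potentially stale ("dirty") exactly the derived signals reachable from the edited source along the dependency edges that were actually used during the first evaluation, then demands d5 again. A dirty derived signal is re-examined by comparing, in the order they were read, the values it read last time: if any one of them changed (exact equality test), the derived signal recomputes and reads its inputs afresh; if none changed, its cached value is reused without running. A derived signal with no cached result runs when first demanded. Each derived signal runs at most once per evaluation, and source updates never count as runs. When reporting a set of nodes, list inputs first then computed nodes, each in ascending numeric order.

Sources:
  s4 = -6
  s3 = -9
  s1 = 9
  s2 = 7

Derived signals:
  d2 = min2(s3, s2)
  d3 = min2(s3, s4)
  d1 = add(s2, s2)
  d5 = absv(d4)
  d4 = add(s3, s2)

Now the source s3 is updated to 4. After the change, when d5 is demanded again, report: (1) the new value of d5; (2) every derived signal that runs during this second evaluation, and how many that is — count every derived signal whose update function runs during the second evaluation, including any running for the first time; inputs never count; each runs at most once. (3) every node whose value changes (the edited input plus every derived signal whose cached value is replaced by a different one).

d5 now evaluates to 11.
Run set: d4, d5 (2 run).
Changed values: s3, d4, d5.

Initial pass — values computed on the first demand:
  d4 = add(-9, 7) = -2
  d5 = absv(-2) = 2

Second demand — change propagation:
  d4: re-runs because s3 -9->4; new result 11.
  d5: re-runs because d4 -2->11; new result 11.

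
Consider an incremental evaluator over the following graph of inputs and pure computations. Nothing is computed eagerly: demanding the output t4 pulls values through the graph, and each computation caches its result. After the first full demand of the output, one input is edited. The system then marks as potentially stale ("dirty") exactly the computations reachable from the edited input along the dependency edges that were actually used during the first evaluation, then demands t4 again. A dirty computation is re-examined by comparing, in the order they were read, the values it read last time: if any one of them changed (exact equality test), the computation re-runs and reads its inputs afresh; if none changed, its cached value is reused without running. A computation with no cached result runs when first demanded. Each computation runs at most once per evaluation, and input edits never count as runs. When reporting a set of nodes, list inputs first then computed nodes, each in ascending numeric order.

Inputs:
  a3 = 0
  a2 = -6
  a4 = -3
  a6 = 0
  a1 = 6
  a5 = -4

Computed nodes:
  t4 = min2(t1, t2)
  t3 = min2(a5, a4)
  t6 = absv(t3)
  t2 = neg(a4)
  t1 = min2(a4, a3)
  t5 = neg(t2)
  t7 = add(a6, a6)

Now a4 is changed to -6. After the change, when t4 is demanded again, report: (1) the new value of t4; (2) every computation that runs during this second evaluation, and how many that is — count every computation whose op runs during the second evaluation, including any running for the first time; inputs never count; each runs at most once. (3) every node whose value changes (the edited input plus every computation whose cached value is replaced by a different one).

t4 now evaluates to -6.
Run set: t1, t2, t4 (3 run).
Changed values: a4, t1, t2, t4.

Initial pass — values computed on the first demand:
  t1 = min2(-3, 0) = -3
  t2 = neg(-3) = 3
  t4 = min2(-3, 3) = -3

Second demand — change propagation:
  t1: re-runs because a4 -3->-6; new result -6.
  t2: re-runs because a4 -3->-6; new result 6.
  t4: re-runs because t1 -3->-6; t2 3->6; new result -6.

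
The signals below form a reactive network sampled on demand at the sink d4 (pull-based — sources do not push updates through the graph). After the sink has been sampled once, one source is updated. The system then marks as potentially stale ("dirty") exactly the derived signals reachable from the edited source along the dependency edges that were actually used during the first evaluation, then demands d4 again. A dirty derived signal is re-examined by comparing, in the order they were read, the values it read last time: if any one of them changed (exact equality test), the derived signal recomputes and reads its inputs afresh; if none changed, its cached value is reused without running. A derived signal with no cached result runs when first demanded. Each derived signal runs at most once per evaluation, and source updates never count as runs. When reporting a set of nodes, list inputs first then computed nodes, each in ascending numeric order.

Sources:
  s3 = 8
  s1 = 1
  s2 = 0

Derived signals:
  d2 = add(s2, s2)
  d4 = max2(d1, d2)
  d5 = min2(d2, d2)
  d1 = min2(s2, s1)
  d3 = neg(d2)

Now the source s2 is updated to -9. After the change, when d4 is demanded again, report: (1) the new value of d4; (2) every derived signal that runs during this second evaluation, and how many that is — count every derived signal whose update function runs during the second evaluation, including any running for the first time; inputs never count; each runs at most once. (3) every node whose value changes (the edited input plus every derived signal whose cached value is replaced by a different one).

Initial pass — values computed on the first demand:
  d1 = min2(0, 1) = 0
  d2 = add(0, 0) = 0
  d4 = max2(0, 0) = 0

Second demand — change propagation:
  d1: re-runs because s2 0->-9; new result -9.
  d2: re-runs because s2 0->-9; s2 0->-9; new result -18.
  d4: re-runs because d1 0->-9; d2 0->-18; new result -9.

d4 now evaluates to -9.
Run set: d1, d2, d4 (3 run).
Changed values: s2, d1, d2, d4.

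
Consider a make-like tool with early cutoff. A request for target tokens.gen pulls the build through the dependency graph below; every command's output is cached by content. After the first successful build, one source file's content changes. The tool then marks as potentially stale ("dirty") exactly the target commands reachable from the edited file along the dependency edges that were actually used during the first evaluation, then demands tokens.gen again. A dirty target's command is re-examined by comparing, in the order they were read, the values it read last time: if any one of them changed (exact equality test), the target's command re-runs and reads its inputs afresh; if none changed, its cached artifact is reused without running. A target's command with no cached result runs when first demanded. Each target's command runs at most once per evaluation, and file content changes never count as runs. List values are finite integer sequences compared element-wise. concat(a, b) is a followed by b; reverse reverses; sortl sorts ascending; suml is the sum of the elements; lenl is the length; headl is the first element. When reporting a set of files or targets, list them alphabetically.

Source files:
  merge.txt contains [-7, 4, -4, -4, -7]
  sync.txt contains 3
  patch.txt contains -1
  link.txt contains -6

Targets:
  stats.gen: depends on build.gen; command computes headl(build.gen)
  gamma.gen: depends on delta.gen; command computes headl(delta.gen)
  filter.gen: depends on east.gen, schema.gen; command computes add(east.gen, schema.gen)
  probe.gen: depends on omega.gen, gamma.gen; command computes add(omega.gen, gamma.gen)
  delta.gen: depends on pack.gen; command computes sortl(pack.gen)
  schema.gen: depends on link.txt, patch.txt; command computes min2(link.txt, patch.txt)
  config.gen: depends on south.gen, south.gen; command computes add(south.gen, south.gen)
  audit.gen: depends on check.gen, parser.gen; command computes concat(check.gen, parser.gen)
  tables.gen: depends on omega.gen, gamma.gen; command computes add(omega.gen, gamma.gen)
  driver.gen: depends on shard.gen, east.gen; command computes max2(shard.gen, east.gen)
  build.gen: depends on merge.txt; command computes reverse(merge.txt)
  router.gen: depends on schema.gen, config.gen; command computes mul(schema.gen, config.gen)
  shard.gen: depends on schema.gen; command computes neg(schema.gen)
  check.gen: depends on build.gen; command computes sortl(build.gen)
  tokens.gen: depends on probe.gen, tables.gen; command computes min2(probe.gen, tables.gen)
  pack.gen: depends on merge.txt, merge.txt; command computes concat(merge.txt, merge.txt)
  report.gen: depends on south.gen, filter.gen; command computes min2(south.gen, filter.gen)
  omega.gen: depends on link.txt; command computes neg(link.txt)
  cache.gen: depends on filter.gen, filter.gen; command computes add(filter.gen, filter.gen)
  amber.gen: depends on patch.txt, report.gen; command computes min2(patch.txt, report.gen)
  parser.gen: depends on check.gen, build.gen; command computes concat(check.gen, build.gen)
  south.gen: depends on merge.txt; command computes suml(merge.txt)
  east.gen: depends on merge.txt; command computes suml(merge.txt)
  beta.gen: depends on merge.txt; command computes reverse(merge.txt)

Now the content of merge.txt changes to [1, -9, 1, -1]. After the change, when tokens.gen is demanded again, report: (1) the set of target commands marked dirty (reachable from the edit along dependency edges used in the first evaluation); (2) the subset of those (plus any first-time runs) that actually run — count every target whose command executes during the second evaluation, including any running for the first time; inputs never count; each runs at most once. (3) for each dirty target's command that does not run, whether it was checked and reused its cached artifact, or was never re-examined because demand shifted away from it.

First demand of the output computes:
  omega.gen = neg(-6) = 6
  pack.gen = concat([-7, 4, -4, -4, -7], [-7, 4, -4, -4, -7]) = [-7, 4, -4, -4, -7, -7, 4, -4, -4, -7]
  delta.gen = sortl([-7, 4, -4, -4, -7, -7, 4, -4, -4, -7]) = [-7, -7, -7, -7, -4, -4, -4, -4, 4, 4]
  gamma.gen = headl([-7, -7, -7, -7, -4, -4, -4, -4, 4, 4]) = -7
  probe.gen = add(6, -7) = -1
  tables.gen = add(6, -7) = -1
  tokens.gen = min2(-1, -1) = -1

After the edit, cleaning proceeds:
  pack.gen: a read changed (merge.txt [-7, 4, -4, -4, -7]->[1, -9, 1, -1]; merge.txt [-7, 4, -4, -4, -7]->[1, -9, 1, -1]) — executes, giving [1, -9, 1, -1, 1, -9, 1, -1].
  delta.gen: a read changed (pack.gen [-7, 4, -4, -4, -7, -7, 4, -4, -4, -7]->[1, -9, 1, -1, 1, -9, 1, -1]) — executes, giving [-9, -9, -1, -1, 1, 1, 1, 1].
  gamma.gen: a read changed (delta.gen [-7, -7, -7, -7, -4, -4, -4, -4, 4, 4]->[-9, -9, -1, -1, 1, 1, 1, 1]) — executes, giving -9.
  probe.gen: a read changed (gamma.gen -7->-9) — executes, giving -3.
  tables.gen: a read changed (gamma.gen -7->-9) — executes, giving -3.
  tokens.gen: a read changed (probe.gen -1->-3; tables.gen -1->-3) — executes, giving -3.

The edit dirties: delta.gen, gamma.gen, pack.gen, probe.gen, tables.gen, tokens.gen.
6 target commands run: delta.gen, gamma.gen, pack.gen, probe.gen, tables.gen, tokens.gen.
No dirty target's command escaped a run.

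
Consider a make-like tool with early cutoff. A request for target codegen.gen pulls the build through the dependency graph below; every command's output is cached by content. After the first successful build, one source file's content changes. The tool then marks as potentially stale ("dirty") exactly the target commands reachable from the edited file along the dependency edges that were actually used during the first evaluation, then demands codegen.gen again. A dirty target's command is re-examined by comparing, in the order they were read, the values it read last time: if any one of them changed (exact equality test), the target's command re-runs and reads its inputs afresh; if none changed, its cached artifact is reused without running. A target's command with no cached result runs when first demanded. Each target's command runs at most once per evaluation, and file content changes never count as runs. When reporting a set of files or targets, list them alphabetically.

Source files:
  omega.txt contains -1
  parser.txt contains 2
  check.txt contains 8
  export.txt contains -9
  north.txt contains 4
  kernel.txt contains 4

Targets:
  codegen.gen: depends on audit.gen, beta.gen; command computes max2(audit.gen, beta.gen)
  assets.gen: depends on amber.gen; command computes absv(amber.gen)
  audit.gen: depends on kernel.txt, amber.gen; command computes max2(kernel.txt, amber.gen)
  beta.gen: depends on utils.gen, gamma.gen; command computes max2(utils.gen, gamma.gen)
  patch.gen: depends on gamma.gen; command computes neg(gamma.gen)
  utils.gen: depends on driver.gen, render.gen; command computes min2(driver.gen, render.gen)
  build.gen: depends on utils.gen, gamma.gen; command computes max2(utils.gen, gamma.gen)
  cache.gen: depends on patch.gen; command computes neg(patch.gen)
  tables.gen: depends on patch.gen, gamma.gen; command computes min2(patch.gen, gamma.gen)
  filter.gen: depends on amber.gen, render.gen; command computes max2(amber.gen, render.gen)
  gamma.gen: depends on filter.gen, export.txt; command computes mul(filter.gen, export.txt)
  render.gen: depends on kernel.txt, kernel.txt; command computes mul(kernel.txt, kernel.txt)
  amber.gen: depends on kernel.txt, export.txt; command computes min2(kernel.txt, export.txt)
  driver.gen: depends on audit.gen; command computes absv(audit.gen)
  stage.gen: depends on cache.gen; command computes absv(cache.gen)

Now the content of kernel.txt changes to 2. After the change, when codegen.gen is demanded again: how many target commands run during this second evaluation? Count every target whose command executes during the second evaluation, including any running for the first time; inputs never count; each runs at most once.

First demand of the output computes:
  amber.gen = min2(4, -9) = -9
  audit.gen = max2(4, -9) = 4
  driver.gen = absv(4) = 4
  render.gen = mul(4, 4) = 16
  filter.gen = max2(-9, 16) = 16
  gamma.gen = mul(16, -9) = -144
  utils.gen = min2(4, 16) = 4
  beta.gen = max2(4, -144) = 4
  codegen.gen = max2(4, 4) = 4

After the edit, cleaning proceeds:
  amber.gen: a read changed (kernel.txt 4->2) — executes, giving -9 — identical to its old value.
  audit.gen: a read changed (kernel.txt 4->2) — executes, giving 2.
  driver.gen: a read changed (audit.gen 4->2) — executes, giving 2.
  render.gen: a read changed (kernel.txt 4->2; kernel.txt 4->2) — executes, giving 4.
  filter.gen: a read changed (render.gen 16->4) — executes, giving 4.
  gamma.gen: a read changed (filter.gen 16->4) — executes, giving -36.
  utils.gen: a read changed (driver.gen 4->2; render.gen 16->4) — executes, giving 2.
  beta.gen: a read changed (utils.gen 4->2; gamma.gen -144->-36) — executes, giving 2.
  codegen.gen: a read changed (audit.gen 4->2; beta.gen 4->2) — executes, giving 2.

9 target commands run: amber.gen, audit.gen, beta.gen, codegen.gen, driver.gen, filter.gen, gamma.gen, render.gen, utils.gen.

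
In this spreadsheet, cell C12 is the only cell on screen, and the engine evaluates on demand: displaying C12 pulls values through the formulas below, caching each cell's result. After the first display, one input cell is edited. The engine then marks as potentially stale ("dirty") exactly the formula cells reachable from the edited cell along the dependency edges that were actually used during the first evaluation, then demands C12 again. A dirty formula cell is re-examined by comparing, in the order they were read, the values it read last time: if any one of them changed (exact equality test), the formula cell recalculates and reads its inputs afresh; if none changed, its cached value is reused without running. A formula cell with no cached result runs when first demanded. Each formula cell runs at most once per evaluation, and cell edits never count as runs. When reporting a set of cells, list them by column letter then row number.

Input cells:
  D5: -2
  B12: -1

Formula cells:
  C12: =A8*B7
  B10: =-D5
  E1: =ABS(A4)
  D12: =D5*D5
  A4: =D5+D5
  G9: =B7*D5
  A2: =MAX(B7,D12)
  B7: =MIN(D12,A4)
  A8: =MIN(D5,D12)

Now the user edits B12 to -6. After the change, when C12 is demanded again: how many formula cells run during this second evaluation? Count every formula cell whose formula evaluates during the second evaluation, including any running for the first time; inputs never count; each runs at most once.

Run set: none (0 run).
The important point: nothing the output needs ever reads B12, so the edit is invisible to it.

Initial pass — values computed on the first demand:
  A4 = -2 + -2 = -4
  D12 = -2 * -2 = 4
  A8 = MIN(-2, 4) = -2
  B7 = MIN(4, -4) = -4
  C12 = -2 * -4 = 8

Second demand — change propagation:
  no demanded computation ever read B12, so the edit dirties nothing and nothing runs.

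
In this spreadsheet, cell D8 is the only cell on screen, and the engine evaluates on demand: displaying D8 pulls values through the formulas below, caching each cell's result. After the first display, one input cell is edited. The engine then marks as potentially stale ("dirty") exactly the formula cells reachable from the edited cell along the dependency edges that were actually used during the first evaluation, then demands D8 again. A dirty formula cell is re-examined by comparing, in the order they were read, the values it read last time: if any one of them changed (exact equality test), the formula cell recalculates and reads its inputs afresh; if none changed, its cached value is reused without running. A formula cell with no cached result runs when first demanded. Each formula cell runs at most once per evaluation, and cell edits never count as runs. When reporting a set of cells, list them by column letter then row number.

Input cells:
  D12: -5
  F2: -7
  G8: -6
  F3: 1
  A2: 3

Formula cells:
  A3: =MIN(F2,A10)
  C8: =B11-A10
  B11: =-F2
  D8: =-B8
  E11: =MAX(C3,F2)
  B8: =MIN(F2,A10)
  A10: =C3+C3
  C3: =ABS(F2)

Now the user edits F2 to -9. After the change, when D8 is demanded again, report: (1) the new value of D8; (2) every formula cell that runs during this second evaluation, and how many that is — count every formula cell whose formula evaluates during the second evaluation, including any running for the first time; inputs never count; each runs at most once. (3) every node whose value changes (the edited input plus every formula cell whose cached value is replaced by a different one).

D8 now evaluates to 9.
Run set: A10, B8, C3, D8 (4 run).
Changed values: A10, B8, C3, D8, F2.

Initial pass — values computed on the first demand:
  C3 = ABS(-7) = 7
  A10 = 7 + 7 = 14
  B8 = MIN(-7, 14) = -7
  D8 = -(-7) = 7

Second demand — change propagation:
  C3: re-runs because F2 -7->-9; new result 9.
  A10: re-runs because C3 7->9; C3 7->9; new result 18.
  B8: re-runs because F2 -7->-9; A10 14->18; new result -9.
  D8: re-runs because B8 -7->-9; new result 9.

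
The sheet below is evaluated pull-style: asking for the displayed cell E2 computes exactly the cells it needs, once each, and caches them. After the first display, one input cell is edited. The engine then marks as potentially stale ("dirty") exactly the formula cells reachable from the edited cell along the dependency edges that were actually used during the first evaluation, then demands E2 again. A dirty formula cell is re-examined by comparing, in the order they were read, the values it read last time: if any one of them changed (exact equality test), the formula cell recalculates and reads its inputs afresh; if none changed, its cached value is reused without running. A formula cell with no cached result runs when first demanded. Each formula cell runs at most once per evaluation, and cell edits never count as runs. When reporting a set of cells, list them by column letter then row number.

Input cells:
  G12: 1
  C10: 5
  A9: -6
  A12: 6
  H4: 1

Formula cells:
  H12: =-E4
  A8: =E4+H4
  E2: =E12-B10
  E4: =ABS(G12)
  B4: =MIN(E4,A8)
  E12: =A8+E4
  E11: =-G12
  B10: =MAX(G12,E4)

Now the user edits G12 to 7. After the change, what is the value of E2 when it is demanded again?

Demanding E2 again yields 8.

First demand of the output computes:
  E4 = ABS(1) = 1
  A8 = 1 + 1 = 2
  B10 = MAX(1, 1) = 1
  E12 = 2 + 1 = 3
  E2 = 3 - 1 = 2

After the edit, cleaning proceeds:
  E4: a read changed (G12 1->7) — executes, giving 7.
  A8: a read changed (E4 1->7) — executes, giving 8.
  B10: a read changed (G12 1->7; E4 1->7) — executes, giving 7.
  E12: a read changed (A8 2->8; E4 1->7) — executes, giving 15.
  E2: a read changed (E12 3->15; B10 1->7) — executes, giving 8.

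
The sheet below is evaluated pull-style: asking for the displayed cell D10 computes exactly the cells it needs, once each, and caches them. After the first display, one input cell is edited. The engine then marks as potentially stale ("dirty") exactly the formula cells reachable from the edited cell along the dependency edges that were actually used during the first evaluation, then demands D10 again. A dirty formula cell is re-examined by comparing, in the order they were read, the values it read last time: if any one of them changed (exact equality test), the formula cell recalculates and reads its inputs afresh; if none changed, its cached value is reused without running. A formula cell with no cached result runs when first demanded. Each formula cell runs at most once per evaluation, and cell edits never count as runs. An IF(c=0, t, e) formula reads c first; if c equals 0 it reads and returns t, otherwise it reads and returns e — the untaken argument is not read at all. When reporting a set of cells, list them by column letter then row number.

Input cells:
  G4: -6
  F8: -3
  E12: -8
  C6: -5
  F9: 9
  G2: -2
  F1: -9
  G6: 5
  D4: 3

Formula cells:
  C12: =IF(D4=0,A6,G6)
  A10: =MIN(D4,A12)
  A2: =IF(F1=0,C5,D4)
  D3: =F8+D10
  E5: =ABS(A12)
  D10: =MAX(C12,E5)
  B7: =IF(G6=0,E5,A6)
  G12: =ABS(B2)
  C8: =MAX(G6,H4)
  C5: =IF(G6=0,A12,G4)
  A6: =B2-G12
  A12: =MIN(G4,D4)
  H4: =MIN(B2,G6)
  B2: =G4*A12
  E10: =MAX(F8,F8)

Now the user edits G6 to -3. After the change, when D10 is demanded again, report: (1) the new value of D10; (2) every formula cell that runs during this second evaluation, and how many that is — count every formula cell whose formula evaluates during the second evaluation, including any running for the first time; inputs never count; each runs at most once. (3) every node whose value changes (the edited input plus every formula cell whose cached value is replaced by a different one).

Demanding D10 again yields 6.
2 formula cells run: C12, D10.
The nodes whose values change: C12, G6.

First demand of the output computes:
  A12 = MIN(-6, 3) = -6
  C12 = IF(D4=0: D4=3 -> else branch G6) = 5
  E5 = ABS(-6) = 6
  D10 = MAX(5, 6) = 6

After the edit, cleaning proceeds:
  C12: a read changed (G6 5->-3) — executes, giving -3.
  D10: a read changed (C12 5->-3) — executes, giving 6 — identical to its old value.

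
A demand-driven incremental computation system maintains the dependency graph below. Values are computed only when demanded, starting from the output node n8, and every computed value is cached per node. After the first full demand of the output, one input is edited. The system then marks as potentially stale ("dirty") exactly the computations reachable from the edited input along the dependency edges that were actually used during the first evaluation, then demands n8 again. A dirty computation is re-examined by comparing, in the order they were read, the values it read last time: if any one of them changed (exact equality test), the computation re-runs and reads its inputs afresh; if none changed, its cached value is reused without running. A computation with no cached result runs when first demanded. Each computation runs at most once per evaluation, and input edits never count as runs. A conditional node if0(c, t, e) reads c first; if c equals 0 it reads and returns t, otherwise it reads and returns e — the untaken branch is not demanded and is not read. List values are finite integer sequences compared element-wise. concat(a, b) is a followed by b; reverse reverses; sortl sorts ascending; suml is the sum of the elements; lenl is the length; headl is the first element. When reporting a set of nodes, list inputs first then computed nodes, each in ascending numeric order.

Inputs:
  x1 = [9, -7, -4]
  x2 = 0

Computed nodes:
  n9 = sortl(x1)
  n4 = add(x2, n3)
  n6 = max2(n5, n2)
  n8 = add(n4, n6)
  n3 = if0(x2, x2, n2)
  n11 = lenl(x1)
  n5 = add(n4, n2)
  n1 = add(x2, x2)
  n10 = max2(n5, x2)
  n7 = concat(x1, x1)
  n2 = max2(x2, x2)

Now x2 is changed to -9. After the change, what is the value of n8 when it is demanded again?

New value of n8: -27.

First evaluation (everything demanded from the output):
  n2 = max2(0, 0) = 0
  n3 = if0(x2=0 -> then branch x2) = 0
  n4 = add(0, 0) = 0
  n5 = add(0, 0) = 0
  n6 = max2(0, 0) = 0
  n8 = add(0, 0) = 0

Propagation after the edit:
  n2: runs — x2 0->-9; x2 0->-9; result -9.
  n3: runs — x2 0->-9; x2 0->-9; result -9.
  n4: runs — x2 0->-9; n3 0->-9; result -18.
  n5: runs — n4 0->-18; n2 0->-9; result -27.
  n6: runs — n5 0->-27; n2 0->-9; result -9.
  n8: runs — n4 0->-18; n6 0->-9; result -27.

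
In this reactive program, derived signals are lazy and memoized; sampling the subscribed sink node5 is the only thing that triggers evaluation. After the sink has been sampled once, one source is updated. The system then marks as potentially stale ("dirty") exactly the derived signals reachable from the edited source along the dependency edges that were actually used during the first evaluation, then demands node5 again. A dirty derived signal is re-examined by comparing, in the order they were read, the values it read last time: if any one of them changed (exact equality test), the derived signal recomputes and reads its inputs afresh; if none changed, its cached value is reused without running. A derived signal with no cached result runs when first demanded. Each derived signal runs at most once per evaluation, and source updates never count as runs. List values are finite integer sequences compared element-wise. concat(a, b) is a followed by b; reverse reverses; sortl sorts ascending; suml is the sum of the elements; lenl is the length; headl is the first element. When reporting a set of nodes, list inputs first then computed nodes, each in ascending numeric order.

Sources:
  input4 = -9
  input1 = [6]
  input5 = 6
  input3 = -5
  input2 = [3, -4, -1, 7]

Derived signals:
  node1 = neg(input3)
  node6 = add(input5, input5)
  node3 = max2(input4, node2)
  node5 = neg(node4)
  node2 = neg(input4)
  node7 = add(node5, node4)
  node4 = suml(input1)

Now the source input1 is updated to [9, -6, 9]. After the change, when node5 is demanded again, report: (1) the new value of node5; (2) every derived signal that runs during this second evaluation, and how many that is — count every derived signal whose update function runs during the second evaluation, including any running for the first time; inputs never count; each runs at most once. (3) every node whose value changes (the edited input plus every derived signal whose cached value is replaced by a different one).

Demanding node5 again yields -12.
2 derived signals run: node4, node5.
The nodes whose values change: input1, node4, node5.

First demand of the output computes:
  node4 = suml([6]) = 6
  node5 = neg(6) = -6

After the edit, cleaning proceeds:
  node4: a read changed (input1 [6]->[9, -6, 9]) — executes, giving 12.
  node5: a read changed (node4 6->12) — executes, giving -12.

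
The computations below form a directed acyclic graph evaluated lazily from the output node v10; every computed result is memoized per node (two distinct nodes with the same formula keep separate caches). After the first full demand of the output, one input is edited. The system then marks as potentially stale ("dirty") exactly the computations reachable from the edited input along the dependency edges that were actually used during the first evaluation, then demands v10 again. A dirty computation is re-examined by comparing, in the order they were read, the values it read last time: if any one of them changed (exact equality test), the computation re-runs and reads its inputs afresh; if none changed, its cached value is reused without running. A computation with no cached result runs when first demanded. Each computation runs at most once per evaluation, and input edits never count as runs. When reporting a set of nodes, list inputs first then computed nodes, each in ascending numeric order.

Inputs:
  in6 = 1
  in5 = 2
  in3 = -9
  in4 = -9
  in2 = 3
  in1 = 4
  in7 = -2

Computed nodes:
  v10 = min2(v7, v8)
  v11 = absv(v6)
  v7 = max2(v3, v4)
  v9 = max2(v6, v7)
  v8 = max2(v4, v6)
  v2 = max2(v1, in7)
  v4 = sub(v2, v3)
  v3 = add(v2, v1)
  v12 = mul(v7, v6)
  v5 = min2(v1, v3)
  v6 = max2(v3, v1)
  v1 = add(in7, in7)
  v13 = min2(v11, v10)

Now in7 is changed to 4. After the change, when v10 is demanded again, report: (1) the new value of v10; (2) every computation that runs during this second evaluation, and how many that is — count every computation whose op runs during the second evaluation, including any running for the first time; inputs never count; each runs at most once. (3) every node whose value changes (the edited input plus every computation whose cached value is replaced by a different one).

First demand of the output computes:
  v1 = add(-2, -2) = -4
  v2 = max2(-4, -2) = -2
  v3 = add(-2, -4) = -6
  v4 = sub(-2, -6) = 4
  v6 = max2(-6, -4) = -4
  v7 = max2(-6, 4) = 4
  v8 = max2(4, -4) = 4
  v10 = min2(4, 4) = 4

After the edit, cleaning proceeds:
  v1: a read changed (in7 -2->4; in7 -2->4) — executes, giving 8.
  v2: a read changed (v1 -4->8; in7 -2->4) — executes, giving 8.
  v3: a read changed (v2 -2->8; v1 -4->8) — executes, giving 16.
  v4: a read changed (v2 -2->8; v3 -6->16) — executes, giving -8.
  v6: a read changed (v3 -6->16; v1 -4->8) — executes, giving 16.
  v7: a read changed (v3 -6->16; v4 4->-8) — executes, giving 16.
  v8: a read changed (v4 4->-8; v6 -4->16) — executes, giving 16.
  v10: a read changed (v7 4->16; v8 4->16) — executes, giving 16.

Demanding v10 again yields 16.
8 computations run: v1, v2, v3, v4, v6, v7, v8, v10.
The nodes whose values change: in7, v1, v2, v3, v4, v6, v7, v8, v10.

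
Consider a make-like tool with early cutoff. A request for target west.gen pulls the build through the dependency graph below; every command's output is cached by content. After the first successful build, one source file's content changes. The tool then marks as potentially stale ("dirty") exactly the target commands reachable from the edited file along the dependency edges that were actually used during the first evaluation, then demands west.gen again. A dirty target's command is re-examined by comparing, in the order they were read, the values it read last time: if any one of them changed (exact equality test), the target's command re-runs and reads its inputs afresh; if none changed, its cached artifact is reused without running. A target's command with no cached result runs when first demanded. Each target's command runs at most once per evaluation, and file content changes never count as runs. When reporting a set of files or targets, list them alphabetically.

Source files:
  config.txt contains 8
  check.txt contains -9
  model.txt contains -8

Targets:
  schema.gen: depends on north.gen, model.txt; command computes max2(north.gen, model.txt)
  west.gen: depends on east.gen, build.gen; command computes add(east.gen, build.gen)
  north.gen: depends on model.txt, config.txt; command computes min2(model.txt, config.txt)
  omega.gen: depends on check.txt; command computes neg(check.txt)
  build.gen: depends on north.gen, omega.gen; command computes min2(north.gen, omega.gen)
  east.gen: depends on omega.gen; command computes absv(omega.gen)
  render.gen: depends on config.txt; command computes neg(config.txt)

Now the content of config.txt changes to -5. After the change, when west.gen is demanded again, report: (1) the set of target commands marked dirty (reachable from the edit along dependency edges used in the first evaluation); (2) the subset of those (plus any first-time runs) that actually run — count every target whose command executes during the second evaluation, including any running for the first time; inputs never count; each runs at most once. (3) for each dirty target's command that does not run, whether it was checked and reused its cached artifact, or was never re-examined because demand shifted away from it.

The edit dirties: build.gen, north.gen, west.gen.
1 target commands run: north.gen.
Cache hits after checking: build.gen, west.gen.
Note the absorption at north.gen: it re-runs yet its value is the same, leaving the output's value untouched.

First demand of the output computes:
  north.gen = min2(-8, 8) = -8
  omega.gen = neg(-9) = 9
  build.gen = min2(-8, 9) = -8
  east.gen = absv(9) = 9
  west.gen = add(9, -8) = 1

After the edit, cleaning proceeds:
  north.gen: a read changed (config.txt 8->-5) — executes, giving -8 — identical to its old value.
  build.gen: dirty, but its reads are unchanged (north.gen unchanged, omega.gen unchanged); cached -8 stands.
  west.gen: dirty, but its reads are unchanged (east.gen unchanged, build.gen unchanged); cached 1 stands.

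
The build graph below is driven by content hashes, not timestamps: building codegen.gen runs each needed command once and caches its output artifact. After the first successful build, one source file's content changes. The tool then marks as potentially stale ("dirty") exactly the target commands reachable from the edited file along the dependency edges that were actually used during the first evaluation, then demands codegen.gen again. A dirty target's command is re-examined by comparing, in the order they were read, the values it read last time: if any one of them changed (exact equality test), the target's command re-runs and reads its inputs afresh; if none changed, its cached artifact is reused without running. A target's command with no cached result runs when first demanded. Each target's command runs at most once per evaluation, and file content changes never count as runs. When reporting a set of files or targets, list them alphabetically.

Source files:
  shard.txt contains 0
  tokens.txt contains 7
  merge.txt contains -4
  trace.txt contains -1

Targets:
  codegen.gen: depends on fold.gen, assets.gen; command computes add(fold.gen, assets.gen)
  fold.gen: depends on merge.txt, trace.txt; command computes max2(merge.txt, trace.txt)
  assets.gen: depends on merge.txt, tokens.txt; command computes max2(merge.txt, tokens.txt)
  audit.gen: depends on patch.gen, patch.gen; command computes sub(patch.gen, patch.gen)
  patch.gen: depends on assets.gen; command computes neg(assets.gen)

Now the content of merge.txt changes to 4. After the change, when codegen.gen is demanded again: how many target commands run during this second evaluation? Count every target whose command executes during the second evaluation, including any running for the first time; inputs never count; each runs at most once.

Run set: assets.gen, codegen.gen, fold.gen (3 run).

Initial pass — values computed on the first demand:
  assets.gen = max2(-4, 7) = 7
  fold.gen = max2(-4, -1) = -1
  codegen.gen = add(-1, 7) = 6

Second demand — change propagation:
  assets.gen: re-runs because merge.txt -4->4; new result 7 (unchanged).
  fold.gen: re-runs because merge.txt -4->4; new result 4.
  codegen.gen: re-runs because fold.gen -1->4; new result 11.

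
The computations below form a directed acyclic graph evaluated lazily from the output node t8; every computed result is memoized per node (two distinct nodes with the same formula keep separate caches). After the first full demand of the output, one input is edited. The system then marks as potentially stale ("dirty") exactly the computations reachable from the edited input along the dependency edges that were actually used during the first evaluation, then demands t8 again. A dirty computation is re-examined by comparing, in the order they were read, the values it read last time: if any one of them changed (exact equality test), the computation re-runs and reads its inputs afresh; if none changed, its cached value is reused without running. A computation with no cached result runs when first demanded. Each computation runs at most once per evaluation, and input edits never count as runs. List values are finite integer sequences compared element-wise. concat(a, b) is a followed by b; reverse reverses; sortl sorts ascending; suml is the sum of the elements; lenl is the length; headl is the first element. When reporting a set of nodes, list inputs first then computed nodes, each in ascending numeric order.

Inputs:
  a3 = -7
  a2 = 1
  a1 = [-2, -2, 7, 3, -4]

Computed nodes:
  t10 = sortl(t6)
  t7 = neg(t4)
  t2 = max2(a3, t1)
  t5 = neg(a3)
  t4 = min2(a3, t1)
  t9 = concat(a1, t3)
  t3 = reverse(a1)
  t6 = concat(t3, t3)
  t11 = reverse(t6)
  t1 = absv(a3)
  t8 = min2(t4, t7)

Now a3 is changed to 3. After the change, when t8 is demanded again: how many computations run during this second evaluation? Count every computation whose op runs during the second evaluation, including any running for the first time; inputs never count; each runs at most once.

4 computations run: t1, t4, t7, t8.

First demand of the output computes:
  t1 = absv(-7) = 7
  t4 = min2(-7, 7) = -7
  t7 = neg(-7) = 7
  t8 = min2(-7, 7) = -7

After the edit, cleaning proceeds:
  t1: a read changed (a3 -7->3) — executes, giving 3.
  t4: a read changed (a3 -7->3; t1 7->3) — executes, giving 3.
  t7: a read changed (t4 -7->3) — executes, giving -3.
  t8: a read changed (t4 -7->3; t7 7->-3) — executes, giving -3.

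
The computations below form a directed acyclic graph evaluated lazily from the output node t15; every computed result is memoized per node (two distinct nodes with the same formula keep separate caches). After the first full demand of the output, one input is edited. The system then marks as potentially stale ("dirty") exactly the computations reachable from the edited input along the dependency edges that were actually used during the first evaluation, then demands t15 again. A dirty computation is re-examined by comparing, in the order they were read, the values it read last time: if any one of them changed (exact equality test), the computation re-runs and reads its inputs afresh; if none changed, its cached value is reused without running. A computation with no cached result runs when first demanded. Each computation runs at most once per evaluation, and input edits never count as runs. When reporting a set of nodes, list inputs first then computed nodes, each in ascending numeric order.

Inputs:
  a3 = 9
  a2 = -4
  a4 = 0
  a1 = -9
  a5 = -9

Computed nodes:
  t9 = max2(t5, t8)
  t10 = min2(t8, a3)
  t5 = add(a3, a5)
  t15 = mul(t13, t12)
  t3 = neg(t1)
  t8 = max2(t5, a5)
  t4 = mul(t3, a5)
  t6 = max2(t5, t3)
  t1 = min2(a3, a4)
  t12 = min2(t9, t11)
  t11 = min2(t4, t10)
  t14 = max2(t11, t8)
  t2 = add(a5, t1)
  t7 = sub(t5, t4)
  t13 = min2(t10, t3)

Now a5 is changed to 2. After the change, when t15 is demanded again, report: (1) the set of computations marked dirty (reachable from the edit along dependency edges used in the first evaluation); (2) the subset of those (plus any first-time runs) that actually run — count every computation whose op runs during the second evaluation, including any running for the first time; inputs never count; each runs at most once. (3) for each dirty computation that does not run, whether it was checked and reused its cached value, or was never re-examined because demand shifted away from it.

First demand of the output computes:
  t1 = min2(9, 0) = 0
  t3 = neg(0) = 0
  t4 = mul(0, -9) = 0
  t5 = add(9, -9) = 0
  t8 = max2(0, -9) = 0
  t9 = max2(0, 0) = 0
  t10 = min2(0, 9) = 0
  t11 = min2(0, 0) = 0
  t12 = min2(0, 0) = 0
  t13 = min2(0, 0) = 0
  t15 = mul(0, 0) = 0

After the edit, cleaning proceeds:
  t4: a read changed (a5 -9->2) — executes, giving 0 — identical to its old value.
  t5: a read changed (a5 -9->2) — executes, giving 11.
  t8: a read changed (t5 0->11; a5 -9->2) — executes, giving 11.
  t9: a read changed (t5 0->11; t8 0->11) — executes, giving 11.
  t10: a read changed (t8 0->11) — executes, giving 9.
  t11: a read changed (t10 0->9) — executes, giving 0 — identical to its old value.
  t12: a read changed (t9 0->11) — executes, giving 0 — identical to its old value.
  t13: a read changed (t10 0->9) — executes, giving 0 — identical to its old value.
  t15: dirty, but its reads are unchanged (t13 unchanged, t12 unchanged); cached 0 stands.

Note where the cutoff bites: t15 is checked, finds nothing changed, and keeps its cache.

The edit dirties: t4, t5, t8, t9, t10, t11, t12, t13, t15.
8 computations run: t4, t5, t8, t9, t10, t11, t12, t13.
Cache hits after checking: t15.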